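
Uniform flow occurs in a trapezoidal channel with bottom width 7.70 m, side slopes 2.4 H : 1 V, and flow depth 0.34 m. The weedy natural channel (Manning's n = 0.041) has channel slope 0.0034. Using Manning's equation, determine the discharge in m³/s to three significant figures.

1.87 m³/s

A = (b + z·y)·y = (7.70 + 2.4×0.34)×0.34 = 2.895 m²
P = b + 2y√(1+z²) = 7.70 + 2×0.34×√(1+2.4²) = 9.468 m
R = A/P = 2.895/9.468 = 0.3058 m
Q = (1/n)·A·R^(2/3)·S^(1/2) = (1/0.041) × 2.895 × 0.3058^(2/3) × 0.0034^(1/2) = 1.869 m³/s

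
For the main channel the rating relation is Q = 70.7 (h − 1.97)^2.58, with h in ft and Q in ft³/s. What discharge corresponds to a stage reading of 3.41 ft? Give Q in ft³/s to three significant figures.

Q = 70.7 × (3.41 − 1.97)^2.58 = 70.7 × 1.44^2.58 = 181.1 ft³/s

181 ft³/s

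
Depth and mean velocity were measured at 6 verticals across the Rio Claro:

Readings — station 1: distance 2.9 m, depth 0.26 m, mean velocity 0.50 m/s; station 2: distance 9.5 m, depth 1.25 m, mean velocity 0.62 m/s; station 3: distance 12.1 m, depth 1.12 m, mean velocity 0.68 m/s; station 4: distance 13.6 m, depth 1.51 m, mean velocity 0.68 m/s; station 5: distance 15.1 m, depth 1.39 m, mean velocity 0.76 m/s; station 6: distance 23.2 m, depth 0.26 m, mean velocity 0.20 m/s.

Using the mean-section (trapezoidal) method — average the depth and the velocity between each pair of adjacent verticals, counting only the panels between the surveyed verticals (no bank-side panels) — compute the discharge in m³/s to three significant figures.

Panel 1-2: Δb = 6.6 m, d̄ = (0.26+1.25)/2 = 0.755, v̄ = (0.50+0.62)/2 = 0.56 → q = 6.6×0.755×0.56 = 2.790 m³/s
Panel 2-3: Δb = 2.6 m, d̄ = (1.25+1.12)/2 = 1.185, v̄ = (0.62+0.68)/2 = 0.65 → q = 2.6×1.185×0.65 = 2.003 m³/s
Panel 3-4: Δb = 1.5 m, d̄ = (1.12+1.51)/2 = 1.315, v̄ = (0.68+0.68)/2 = 0.68 → q = 1.5×1.315×0.68 = 1.341 m³/s
Panel 4-5: Δb = 1.5 m, d̄ = (1.51+1.39)/2 = 1.45, v̄ = (0.68+0.76)/2 = 0.72 → q = 1.5×1.45×0.72 = 1.566 m³/s
Panel 5-6: Δb = 8.1 m, d̄ = (1.39+0.26)/2 = 0.825, v̄ = (0.76+0.20)/2 = 0.48 → q = 8.1×0.825×0.48 = 3.208 m³/s
Q = Σ q = 10.91 m³/s

10.9 m³/s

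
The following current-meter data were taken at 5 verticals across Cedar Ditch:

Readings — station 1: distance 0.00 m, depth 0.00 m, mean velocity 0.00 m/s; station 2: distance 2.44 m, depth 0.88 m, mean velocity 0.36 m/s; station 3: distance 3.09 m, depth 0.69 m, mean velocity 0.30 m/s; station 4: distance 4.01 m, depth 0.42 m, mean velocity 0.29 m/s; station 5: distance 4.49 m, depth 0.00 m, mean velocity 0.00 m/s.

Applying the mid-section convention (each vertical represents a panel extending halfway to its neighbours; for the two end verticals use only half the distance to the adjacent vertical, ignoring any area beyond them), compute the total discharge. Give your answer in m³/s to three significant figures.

w_2 = (3.09 − 0.00)/2 = 1.545 m; q_2 = 0.36 × 0.88 × 1.545 = 0.4895 m³/s
w_3 = (4.01 − 2.44)/2 = 0.785 m; q_3 = 0.30 × 0.69 × 0.785 = 0.1625 m³/s
w_4 = (4.49 − 3.09)/2 = 0.7 m; q_4 = 0.29 × 0.42 × 0.7 = 0.08526 m³/s
Stations 1, 5 contribute zero (depth or velocity is 0).
Q = Σ qᵢ = 0.7372 m³/s

0.737 m³/s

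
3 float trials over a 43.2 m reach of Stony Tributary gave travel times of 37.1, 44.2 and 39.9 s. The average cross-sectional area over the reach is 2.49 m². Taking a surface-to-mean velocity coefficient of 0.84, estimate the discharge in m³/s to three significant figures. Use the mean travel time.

2.24 m³/s

t̄ = (37.1 + 44.2 + 39.9) / 3 = 40.4 s
v_surface = L / t̄ = 43.2 / 40.4 = 1.069 m/s
v_mean = 0.84 × 1.069 = 0.8982 m/s
Q = A × v_mean = 2.49 × 0.8982 = 2.237 m³/s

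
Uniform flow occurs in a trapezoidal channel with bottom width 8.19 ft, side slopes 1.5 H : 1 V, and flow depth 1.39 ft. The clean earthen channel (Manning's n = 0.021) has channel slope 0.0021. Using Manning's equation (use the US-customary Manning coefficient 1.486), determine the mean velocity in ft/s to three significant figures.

A = (b + z·y)·y = (8.19 + 1.5×1.39)×1.39 = 14.28 ft²
P = b + 2y√(1+z²) = 8.19 + 2×1.39×√(1+1.5²) = 13.20 ft
R = A/P = 14.28/13.20 = 1.082 ft
Q = (1.486/n)·A·R^(2/3)·S^(1/2) = (1.486/0.021) × 14.28 × 1.082^(2/3) × 0.0021^(1/2) = 48.81 ft³/s
V = Q/A = 48.81/14.28 = 3.417 ft/s

3.42 ft/s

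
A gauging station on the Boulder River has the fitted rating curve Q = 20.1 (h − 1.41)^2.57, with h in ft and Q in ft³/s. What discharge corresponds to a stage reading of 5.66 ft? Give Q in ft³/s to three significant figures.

Q = 20.1 × (5.66 − 1.41)^2.57 = 20.1 × 4.25^2.57 = 828.2 ft³/s

828 ft³/s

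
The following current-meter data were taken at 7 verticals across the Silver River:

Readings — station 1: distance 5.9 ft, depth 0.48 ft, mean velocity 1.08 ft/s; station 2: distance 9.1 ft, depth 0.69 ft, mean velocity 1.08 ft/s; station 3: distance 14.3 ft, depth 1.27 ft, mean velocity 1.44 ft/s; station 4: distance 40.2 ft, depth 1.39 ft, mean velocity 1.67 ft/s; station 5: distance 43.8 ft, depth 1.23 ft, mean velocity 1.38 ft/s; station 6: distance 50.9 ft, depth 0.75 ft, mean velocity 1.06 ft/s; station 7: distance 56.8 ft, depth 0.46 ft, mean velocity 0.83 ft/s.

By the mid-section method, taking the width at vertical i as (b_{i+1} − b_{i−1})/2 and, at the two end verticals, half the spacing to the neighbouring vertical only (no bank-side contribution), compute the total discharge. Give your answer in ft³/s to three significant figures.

w_1 = (9.1 − 5.9)/2 = 1.6 ft; q_1 = 1.08 × 0.48 × 1.6 = 0.8294 ft³/s
w_2 = (14.3 − 5.9)/2 = 4.2 ft; q_2 = 1.08 × 0.69 × 4.2 = 3.130 ft³/s
w_3 = (40.2 − 9.1)/2 = 15.55 ft; q_3 = 1.44 × 1.27 × 15.55 = 28.44 ft³/s
w_4 = (43.8 − 14.3)/2 = 14.75 ft; q_4 = 1.67 × 1.39 × 14.75 = 34.24 ft³/s
w_5 = (50.9 − 40.2)/2 = 5.35 ft; q_5 = 1.38 × 1.23 × 5.35 = 9.081 ft³/s
w_6 = (56.8 − 43.8)/2 = 6.5 ft; q_6 = 1.06 × 0.75 × 6.5 = 5.168 ft³/s
w_7 = (56.8 − 50.9)/2 = 2.95 ft; q_7 = 0.83 × 0.46 × 2.95 = 1.126 ft³/s
Q = Σ qᵢ = 82.01 ft³/s

82.0 ft³/s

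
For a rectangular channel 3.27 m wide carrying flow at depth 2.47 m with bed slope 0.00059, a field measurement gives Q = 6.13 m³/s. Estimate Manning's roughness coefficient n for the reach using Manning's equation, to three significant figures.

0.0317

A = b·y = 3.27 × 2.47 = 8.077 m²
P = b + 2y = 3.27 + 2×2.47 = 8.210 m
R = A/P = 8.077/8.210 = 0.9838 m
n = (1/Q)·A·R^(2/3)·S^(1/2) = (1/6.13) × 8.077 × 0.9892 × 0.02429 = 0.03166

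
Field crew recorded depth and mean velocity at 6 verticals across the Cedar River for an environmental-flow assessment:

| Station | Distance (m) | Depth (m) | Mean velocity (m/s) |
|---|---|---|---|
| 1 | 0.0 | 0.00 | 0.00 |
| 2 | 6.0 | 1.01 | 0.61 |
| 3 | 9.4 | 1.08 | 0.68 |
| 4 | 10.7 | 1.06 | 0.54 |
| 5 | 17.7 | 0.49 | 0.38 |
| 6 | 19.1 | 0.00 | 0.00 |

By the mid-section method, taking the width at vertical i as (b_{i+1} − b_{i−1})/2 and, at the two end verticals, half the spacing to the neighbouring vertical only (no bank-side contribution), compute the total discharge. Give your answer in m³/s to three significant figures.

w_2 = (9.4 − 0.0)/2 = 4.7 m; q_2 = 0.61 × 1.01 × 4.7 = 2.896 m³/s
w_3 = (10.7 − 6.0)/2 = 2.35 m; q_3 = 0.68 × 1.08 × 2.35 = 1.726 m³/s
w_4 = (17.7 − 9.4)/2 = 4.15 m; q_4 = 0.54 × 1.06 × 4.15 = 2.375 m³/s
w_5 = (19.1 − 10.7)/2 = 4.2 m; q_5 = 0.38 × 0.49 × 4.2 = 0.7820 m³/s
Stations 1, 6 contribute zero (depth or velocity is 0).
Q = Σ qᵢ = 7.779 m³/s

7.78 m³/s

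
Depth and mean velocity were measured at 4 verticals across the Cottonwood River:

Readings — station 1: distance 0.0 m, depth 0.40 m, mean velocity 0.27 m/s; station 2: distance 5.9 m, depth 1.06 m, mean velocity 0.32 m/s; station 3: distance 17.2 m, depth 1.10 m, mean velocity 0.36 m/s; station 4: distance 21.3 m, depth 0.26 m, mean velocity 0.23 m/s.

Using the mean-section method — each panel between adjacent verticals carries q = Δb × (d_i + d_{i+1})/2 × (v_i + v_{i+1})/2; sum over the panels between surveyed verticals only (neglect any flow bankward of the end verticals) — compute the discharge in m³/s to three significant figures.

6.24 m³/s

Panel 1-2: Δb = 5.9 m, d̄ = (0.40+1.06)/2 = 0.73, v̄ = (0.27+0.32)/2 = 0.295 → q = 5.9×0.73×0.295 = 1.271 m³/s
Panel 2-3: Δb = 11.3 m, d̄ = (1.06+1.10)/2 = 1.08, v̄ = (0.32+0.36)/2 = 0.34 → q = 11.3×1.08×0.34 = 4.149 m³/s
Panel 3-4: Δb = 4.1 m, d̄ = (1.10+0.26)/2 = 0.68, v̄ = (0.36+0.23)/2 = 0.295 → q = 4.1×0.68×0.295 = 0.8225 m³/s
Q = Σ q = 6.242 m³/s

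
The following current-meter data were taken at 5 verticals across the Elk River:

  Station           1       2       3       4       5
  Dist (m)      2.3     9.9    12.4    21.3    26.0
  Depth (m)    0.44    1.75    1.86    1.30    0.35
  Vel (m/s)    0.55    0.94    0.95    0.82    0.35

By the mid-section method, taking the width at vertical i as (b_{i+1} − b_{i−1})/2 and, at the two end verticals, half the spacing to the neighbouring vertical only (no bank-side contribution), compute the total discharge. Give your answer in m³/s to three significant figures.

26.8 m³/s

w_1 = (9.9 − 2.3)/2 = 3.8 m; q_1 = 0.55 × 0.44 × 3.8 = 0.9196 m³/s
w_2 = (12.4 − 2.3)/2 = 5.05 m; q_2 = 0.94 × 1.75 × 5.05 = 8.307 m³/s
w_3 = (21.3 − 9.9)/2 = 5.7 m; q_3 = 0.95 × 1.86 × 5.7 = 10.07 m³/s
w_4 = (26.0 − 12.4)/2 = 6.8 m; q_4 = 0.82 × 1.30 × 6.8 = 7.249 m³/s
w_5 = (26.0 − 21.3)/2 = 2.35 m; q_5 = 0.35 × 0.35 × 2.35 = 0.2879 m³/s
Q = Σ qᵢ = 26.84 m³/s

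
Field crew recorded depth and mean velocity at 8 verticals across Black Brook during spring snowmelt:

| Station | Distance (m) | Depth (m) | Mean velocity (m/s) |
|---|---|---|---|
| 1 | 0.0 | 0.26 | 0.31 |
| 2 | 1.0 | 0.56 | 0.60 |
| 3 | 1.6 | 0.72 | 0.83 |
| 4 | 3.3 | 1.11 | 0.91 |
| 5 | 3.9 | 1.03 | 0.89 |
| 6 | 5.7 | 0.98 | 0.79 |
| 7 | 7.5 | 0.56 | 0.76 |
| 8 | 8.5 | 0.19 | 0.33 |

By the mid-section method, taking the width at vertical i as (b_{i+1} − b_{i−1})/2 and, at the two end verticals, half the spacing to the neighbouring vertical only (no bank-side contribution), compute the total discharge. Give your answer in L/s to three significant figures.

5280 L/s

w_1 = (1.0 − 0.0)/2 = 0.5 m; q_1 = 0.31 × 0.26 × 0.5 = 0.04030 m³/s
w_2 = (1.6 − 0.0)/2 = 0.8 m; q_2 = 0.60 × 0.56 × 0.8 = 0.2688 m³/s
w_3 = (3.3 − 1.0)/2 = 1.15 m; q_3 = 0.83 × 0.72 × 1.15 = 0.6872 m³/s
w_4 = (3.9 − 1.6)/2 = 1.15 m; q_4 = 0.91 × 1.11 × 1.15 = 1.162 m³/s
w_5 = (5.7 − 3.3)/2 = 1.2 m; q_5 = 0.89 × 1.03 × 1.2 = 1.100 m³/s
w_6 = (7.5 − 3.9)/2 = 1.8 m; q_6 = 0.79 × 0.98 × 1.8 = 1.394 m³/s
w_7 = (8.5 − 5.7)/2 = 1.4 m; q_7 = 0.76 × 0.56 × 1.4 = 0.5958 m³/s
w_8 = (8.5 − 7.5)/2 = 0.5 m; q_8 = 0.33 × 0.19 × 0.5 = 0.03135 m³/s
Q = Σ qᵢ = 5.279 m³/s
= 5.279 × 1000 = 5279 L/s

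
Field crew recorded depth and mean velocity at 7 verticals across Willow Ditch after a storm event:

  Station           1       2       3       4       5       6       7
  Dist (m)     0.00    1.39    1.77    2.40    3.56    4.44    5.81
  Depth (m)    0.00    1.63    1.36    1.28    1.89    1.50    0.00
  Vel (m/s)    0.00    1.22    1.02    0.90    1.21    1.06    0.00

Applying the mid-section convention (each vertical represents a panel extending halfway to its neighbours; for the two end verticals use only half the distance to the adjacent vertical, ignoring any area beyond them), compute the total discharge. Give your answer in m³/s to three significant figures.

w_2 = (1.77 − 0.00)/2 = 0.885 m; q_2 = 1.22 × 1.63 × 0.885 = 1.760 m³/s
w_3 = (2.40 − 1.39)/2 = 0.505 m; q_3 = 1.02 × 1.36 × 0.505 = 0.7005 m³/s
w_4 = (3.56 − 1.77)/2 = 0.895 m; q_4 = 0.90 × 1.28 × 0.895 = 1.031 m³/s
w_5 = (4.44 − 2.40)/2 = 1.02 m; q_5 = 1.21 × 1.89 × 1.02 = 2.333 m³/s
w_6 = (5.81 − 3.56)/2 = 1.125 m; q_6 = 1.06 × 1.50 × 1.125 = 1.789 m³/s
Stations 1, 7 contribute zero (depth or velocity is 0).
Q = Σ qᵢ = 7.613 m³/s

7.61 m³/s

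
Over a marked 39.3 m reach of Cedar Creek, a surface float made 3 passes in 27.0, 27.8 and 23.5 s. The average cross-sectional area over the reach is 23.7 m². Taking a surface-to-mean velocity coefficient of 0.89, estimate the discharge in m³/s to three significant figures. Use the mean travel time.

31.8 m³/s

t̄ = (27.0 + 27.8 + 23.5) / 3 = 26.1 s
v_surface = L / t̄ = 39.3 / 26.1 = 1.506 m/s
v_mean = 0.89 × 1.506 = 1.340 m/s
Q = A × v_mean = 23.7 × 1.340 = 31.76 m³/s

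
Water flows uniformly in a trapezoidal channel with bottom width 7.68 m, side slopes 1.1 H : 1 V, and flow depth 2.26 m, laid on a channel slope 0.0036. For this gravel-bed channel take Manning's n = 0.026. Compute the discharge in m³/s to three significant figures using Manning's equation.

A = (b + z·y)·y = (7.68 + 1.1×2.26)×2.26 = 22.98 m²
P = b + 2y√(1+z²) = 7.68 + 2×2.26×√(1+1.1²) = 14.40 m
R = A/P = 22.98/14.40 = 1.596 m
Q = (1/n)·A·R^(2/3)·S^(1/2) = (1/0.026) × 22.98 × 1.596^(2/3) × 0.0036^(1/2) = 72.40 m³/s

72.4 m³/s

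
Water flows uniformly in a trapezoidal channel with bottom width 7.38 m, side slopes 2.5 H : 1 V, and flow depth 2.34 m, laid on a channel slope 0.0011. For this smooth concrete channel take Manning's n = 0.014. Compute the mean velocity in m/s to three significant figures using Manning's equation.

A = (b + z·y)·y = (7.38 + 2.5×2.34)×2.34 = 30.96 m²
P = b + 2y√(1+z²) = 7.38 + 2×2.34×√(1+2.5²) = 19.98 m
R = A/P = 30.96/19.98 = 1.549 m
Q = (1/n)·A·R^(2/3)·S^(1/2) = (1/0.014) × 30.96 × 1.549^(2/3) × 0.0011^(1/2) = 98.20 m³/s
V = Q/A = 98.20/30.96 = 3.172 m/s

3.17 m/s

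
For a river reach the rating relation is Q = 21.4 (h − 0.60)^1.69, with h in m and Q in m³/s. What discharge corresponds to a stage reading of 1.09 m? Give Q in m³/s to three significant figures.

Q = 21.4 × (1.09 − 0.60)^1.69 = 21.4 × 0.49^1.69 = 6.410 m³/s

6.41 m³/s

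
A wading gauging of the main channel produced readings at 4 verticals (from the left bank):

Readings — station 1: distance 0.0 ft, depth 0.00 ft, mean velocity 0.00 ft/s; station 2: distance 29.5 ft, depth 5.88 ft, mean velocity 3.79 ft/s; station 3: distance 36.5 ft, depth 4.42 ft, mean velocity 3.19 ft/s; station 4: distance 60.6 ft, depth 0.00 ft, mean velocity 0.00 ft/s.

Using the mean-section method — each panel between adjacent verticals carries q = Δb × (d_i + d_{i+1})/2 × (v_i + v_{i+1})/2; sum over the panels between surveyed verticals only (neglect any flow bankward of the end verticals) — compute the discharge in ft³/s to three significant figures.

Panel 1-2: Δb = 29.5 ft, d̄ = (0.00+5.88)/2 = 2.94, v̄ = (0.00+3.79)/2 = 1.895 → q = 29.5×2.94×1.895 = 164.4 ft³/s
Panel 2-3: Δb = 7 ft, d̄ = (5.88+4.42)/2 = 5.15, v̄ = (3.79+3.19)/2 = 3.49 → q = 7×5.15×3.49 = 125.8 ft³/s
Panel 3-4: Δb = 24.1 ft, d̄ = (4.42+0.00)/2 = 2.21, v̄ = (3.19+0.00)/2 = 1.595 → q = 24.1×2.21×1.595 = 84.95 ft³/s
Q = Σ q = 375.1 ft³/s

375 ft³/s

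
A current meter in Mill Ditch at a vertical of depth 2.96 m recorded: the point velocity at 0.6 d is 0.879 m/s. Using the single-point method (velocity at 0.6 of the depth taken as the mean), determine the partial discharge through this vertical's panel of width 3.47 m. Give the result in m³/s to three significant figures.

9.03 m³/s

v̄ = v₀.₆ = 0.879 m/s
q = v̄ × d × w = 0.8790 × 2.96 × 3.47 = 9.028 m³/s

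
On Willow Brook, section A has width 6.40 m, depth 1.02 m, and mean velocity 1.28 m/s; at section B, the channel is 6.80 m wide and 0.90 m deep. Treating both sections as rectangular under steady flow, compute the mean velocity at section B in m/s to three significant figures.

Q = A₁V₁ = (6.40×1.02) × 1.28 = 8.356 m³/s
A₂ = 6.80 × 0.90 = 6.120 m²
V₂ = Q/A₂ = 8.356/6.120 = 1.365 m/s

1.37 m/s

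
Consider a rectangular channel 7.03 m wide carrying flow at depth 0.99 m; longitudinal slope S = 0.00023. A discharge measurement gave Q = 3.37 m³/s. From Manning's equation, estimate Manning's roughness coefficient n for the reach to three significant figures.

A = b·y = 7.03 × 0.99 = 6.960 m²
P = b + 2y = 7.03 + 2×0.99 = 9.010 m
R = A/P = 6.960/9.010 = 0.7724 m
n = (1/Q)·A·R^(2/3)·S^(1/2) = (1/3.37) × 6.960 × 0.8419 × 0.01517 = 0.02637

0.0264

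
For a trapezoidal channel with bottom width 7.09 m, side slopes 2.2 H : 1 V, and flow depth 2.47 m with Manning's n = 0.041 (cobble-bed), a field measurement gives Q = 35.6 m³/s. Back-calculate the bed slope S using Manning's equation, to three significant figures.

A = (b + z·y)·y = (7.09 + 2.2×2.47)×2.47 = 30.93 m²
P = b + 2y√(1+z²) = 7.09 + 2×2.47×√(1+2.2²) = 19.03 m
R = A/P = 30.93/19.03 = 1.626 m
S = (Q·n / (1·A·R^(2/3)))² = (35.6×0.041 / (1×30.93×1.383))² = 0.001165

0.00116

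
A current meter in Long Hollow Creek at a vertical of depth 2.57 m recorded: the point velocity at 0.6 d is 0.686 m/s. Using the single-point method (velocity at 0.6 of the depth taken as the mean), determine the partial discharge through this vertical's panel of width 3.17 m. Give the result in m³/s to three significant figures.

5.59 m³/s

v̄ = v₀.₆ = 0.686 m/s
q = v̄ × d × w = 0.6860 × 2.57 × 3.17 = 5.589 m³/s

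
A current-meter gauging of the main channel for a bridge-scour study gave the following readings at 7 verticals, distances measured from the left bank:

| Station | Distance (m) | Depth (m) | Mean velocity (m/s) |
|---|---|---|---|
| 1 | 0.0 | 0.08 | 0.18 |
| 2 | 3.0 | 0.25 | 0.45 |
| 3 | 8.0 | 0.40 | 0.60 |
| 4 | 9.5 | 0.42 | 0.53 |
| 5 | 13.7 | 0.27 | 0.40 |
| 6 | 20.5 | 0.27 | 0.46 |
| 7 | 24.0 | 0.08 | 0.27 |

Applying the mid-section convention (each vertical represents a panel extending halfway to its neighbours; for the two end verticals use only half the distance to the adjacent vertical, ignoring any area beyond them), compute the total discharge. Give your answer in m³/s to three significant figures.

3.16 m³/s

w_1 = (3.0 − 0.0)/2 = 1.5 m; q_1 = 0.18 × 0.08 × 1.5 = 0.02160 m³/s
w_2 = (8.0 − 0.0)/2 = 4 m; q_2 = 0.45 × 0.25 × 4 = 0.4500 m³/s
w_3 = (9.5 − 3.0)/2 = 3.25 m; q_3 = 0.60 × 0.40 × 3.25 = 0.7800 m³/s
w_4 = (13.7 − 8.0)/2 = 2.85 m; q_4 = 0.53 × 0.42 × 2.85 = 0.6344 m³/s
w_5 = (20.5 − 9.5)/2 = 5.5 m; q_5 = 0.40 × 0.27 × 5.5 = 0.5940 m³/s
w_6 = (24.0 − 13.7)/2 = 5.15 m; q_6 = 0.46 × 0.27 × 5.15 = 0.6396 m³/s
w_7 = (24.0 − 20.5)/2 = 1.75 m; q_7 = 0.27 × 0.08 × 1.75 = 0.03780 m³/s
Q = Σ qᵢ = 3.157 m³/s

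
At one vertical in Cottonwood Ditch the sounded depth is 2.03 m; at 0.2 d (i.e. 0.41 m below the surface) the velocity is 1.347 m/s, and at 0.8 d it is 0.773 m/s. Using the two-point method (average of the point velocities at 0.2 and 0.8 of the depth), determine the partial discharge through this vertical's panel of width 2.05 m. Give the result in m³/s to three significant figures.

4.41 m³/s

v̄ = (1.347 + 0.773) / 2 = 1.060 m/s
q = v̄ × d × w = 1.060 × 2.03 × 2.05 = 4.411 m³/s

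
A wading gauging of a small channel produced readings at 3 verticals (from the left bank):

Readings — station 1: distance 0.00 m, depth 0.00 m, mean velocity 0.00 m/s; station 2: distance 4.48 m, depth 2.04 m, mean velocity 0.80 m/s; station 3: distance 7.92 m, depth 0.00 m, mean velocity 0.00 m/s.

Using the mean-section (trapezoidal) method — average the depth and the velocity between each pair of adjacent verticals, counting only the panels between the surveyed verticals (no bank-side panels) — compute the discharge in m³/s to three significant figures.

3.23 m³/s

Panel 1-2: Δb = 4.48 m, d̄ = (0.00+2.04)/2 = 1.02, v̄ = (0.00+0.80)/2 = 0.4 → q = 4.48×1.02×0.4 = 1.828 m³/s
Panel 2-3: Δb = 3.44 m, d̄ = (2.04+0.00)/2 = 1.02, v̄ = (0.80+0.00)/2 = 0.4 → q = 3.44×1.02×0.4 = 1.404 m³/s
Q = Σ q = 3.231 m³/s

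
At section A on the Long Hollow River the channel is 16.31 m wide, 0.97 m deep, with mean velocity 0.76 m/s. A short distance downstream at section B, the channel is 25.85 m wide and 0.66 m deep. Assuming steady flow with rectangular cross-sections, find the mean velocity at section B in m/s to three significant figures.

0.705 m/s

Q = A₁V₁ = (16.31×0.97) × 0.76 = 12.02 m³/s
A₂ = 25.85 × 0.66 = 17.06 m²
V₂ = Q/A₂ = 12.02/17.06 = 0.7047 m/s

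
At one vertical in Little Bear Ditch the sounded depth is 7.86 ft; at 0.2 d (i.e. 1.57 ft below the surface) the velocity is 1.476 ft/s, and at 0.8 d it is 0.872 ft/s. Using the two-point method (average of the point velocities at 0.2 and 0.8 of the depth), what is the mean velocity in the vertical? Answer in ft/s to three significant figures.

1.17 ft/s

v̄ = (1.476 + 0.872) / 2 = 1.174 ft/s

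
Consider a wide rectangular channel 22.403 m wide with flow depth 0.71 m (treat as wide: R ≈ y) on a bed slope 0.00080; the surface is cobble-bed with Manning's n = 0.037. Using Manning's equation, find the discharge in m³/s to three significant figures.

A = b·y = 22.403 × 0.71 = 15.91 m²
Wide channel: R ≈ y = 0.71 m
Q = (1/n)·A·R^(2/3)·S^(1/2) = (1/0.037) × 15.91 × 0.7100^(2/3) × 0.00080^(1/2) = 9.677 m³/s

9.68 m³/s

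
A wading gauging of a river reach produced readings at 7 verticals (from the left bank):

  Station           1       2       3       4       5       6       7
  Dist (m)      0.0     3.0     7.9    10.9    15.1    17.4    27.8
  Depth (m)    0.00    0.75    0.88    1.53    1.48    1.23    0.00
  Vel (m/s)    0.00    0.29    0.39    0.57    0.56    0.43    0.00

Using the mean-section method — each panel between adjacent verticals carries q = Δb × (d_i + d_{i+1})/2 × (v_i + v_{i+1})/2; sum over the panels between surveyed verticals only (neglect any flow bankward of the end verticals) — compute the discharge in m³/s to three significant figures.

Panel 1-2: Δb = 3 m, d̄ = (0.00+0.75)/2 = 0.375, v̄ = (0.00+0.29)/2 = 0.145 → q = 3×0.375×0.145 = 0.1631 m³/s
Panel 2-3: Δb = 4.9 m, d̄ = (0.75+0.88)/2 = 0.815, v̄ = (0.29+0.39)/2 = 0.34 → q = 4.9×0.815×0.34 = 1.358 m³/s
Panel 3-4: Δb = 3 m, d̄ = (0.88+1.53)/2 = 1.205, v̄ = (0.39+0.57)/2 = 0.48 → q = 3×1.205×0.48 = 1.735 m³/s
Panel 4-5: Δb = 4.2 m, d̄ = (1.53+1.48)/2 = 1.505, v̄ = (0.57+0.56)/2 = 0.565 → q = 4.2×1.505×0.565 = 3.571 m³/s
Panel 5-6: Δb = 2.3 m, d̄ = (1.48+1.23)/2 = 1.355, v̄ = (0.56+0.43)/2 = 0.495 → q = 2.3×1.355×0.495 = 1.543 m³/s
Panel 6-7: Δb = 10.4 m, d̄ = (1.23+0.00)/2 = 0.615, v̄ = (0.43+0.00)/2 = 0.215 → q = 10.4×0.615×0.215 = 1.375 m³/s
Q = Σ q = 9.745 m³/s

9.75 m³/s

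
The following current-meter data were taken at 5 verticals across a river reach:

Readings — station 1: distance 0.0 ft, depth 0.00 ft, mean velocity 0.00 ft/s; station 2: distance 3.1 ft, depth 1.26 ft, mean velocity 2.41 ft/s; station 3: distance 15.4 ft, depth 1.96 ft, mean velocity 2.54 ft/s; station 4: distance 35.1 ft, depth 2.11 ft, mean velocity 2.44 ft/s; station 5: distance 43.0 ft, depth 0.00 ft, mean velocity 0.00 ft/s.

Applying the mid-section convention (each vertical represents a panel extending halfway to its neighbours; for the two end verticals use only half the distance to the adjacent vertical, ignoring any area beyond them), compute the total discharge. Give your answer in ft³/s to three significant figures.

174 ft³/s

w_2 = (15.4 − 0.0)/2 = 7.7 ft; q_2 = 2.41 × 1.26 × 7.7 = 23.38 ft³/s
w_3 = (35.1 − 3.1)/2 = 16 ft; q_3 = 2.54 × 1.96 × 16 = 79.65 ft³/s
w_4 = (43.0 − 15.4)/2 = 13.8 ft; q_4 = 2.44 × 2.11 × 13.8 = 71.05 ft³/s
Stations 1, 5 contribute zero (depth or velocity is 0).
Q = Σ qᵢ = 174.1 ft³/s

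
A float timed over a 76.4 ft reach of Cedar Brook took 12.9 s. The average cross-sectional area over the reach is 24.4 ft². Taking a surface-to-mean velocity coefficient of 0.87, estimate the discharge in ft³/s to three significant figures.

v_surface = L / t̄ = 76.4 / 12.9 = 5.922 ft/s
v_mean = 0.87 × 5.922 = 5.153 ft/s
Q = A × v_mean = 24.4 × 5.153 = 125.7 ft³/s

126 ft³/s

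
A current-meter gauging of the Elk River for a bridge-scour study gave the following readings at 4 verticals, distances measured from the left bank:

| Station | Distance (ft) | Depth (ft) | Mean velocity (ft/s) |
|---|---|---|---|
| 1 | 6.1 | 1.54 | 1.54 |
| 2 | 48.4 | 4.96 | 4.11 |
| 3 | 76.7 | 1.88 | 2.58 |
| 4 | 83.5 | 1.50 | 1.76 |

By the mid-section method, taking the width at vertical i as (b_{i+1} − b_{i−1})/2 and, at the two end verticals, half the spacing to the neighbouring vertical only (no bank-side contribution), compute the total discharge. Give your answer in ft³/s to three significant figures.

w_1 = (48.4 − 6.1)/2 = 21.15 ft; q_1 = 1.54 × 1.54 × 21.15 = 50.16 ft³/s
w_2 = (76.7 − 6.1)/2 = 35.3 ft; q_2 = 4.11 × 4.96 × 35.3 = 719.6 ft³/s
w_3 = (83.5 − 48.4)/2 = 17.55 ft; q_3 = 2.58 × 1.88 × 17.55 = 85.12 ft³/s
w_4 = (83.5 − 76.7)/2 = 3.4 ft; q_4 = 1.76 × 1.50 × 3.4 = 8.976 ft³/s
Q = Σ qᵢ = 863.9 ft³/s

864 ft³/s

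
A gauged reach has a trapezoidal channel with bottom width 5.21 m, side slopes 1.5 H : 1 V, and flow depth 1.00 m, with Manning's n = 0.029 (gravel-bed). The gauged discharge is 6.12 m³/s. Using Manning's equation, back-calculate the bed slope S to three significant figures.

A = (b + z·y)·y = (5.21 + 1.5×1.00)×1.00 = 6.710 m²
P = b + 2y√(1+z²) = 5.21 + 2×1.00×√(1+1.5²) = 8.816 m
R = A/P = 6.710/8.816 = 0.7612 m
S = (Q·n / (1·A·R^(2/3)))² = (6.12×0.029 / (1×6.710×0.8336))² = 0.001007

0.00101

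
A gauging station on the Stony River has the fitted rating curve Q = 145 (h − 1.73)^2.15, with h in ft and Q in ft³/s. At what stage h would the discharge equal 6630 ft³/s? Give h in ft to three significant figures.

h − h₀ = (Q/C)^(1/b) = (6630/145)^(1/2.15) = 5.918 ft
h = 1.73 + 5.918 = 7.648 ft

7.65 ft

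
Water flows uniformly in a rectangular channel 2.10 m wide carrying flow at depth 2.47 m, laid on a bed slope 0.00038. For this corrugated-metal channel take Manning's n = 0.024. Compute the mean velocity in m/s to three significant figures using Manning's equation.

0.663 m/s

A = b·y = 2.10 × 2.47 = 5.187 m²
P = b + 2y = 2.10 + 2×2.47 = 7.040 m
R = A/P = 5.187/7.040 = 0.7368 m
Q = (1/n)·A·R^(2/3)·S^(1/2) = (1/0.024) × 5.187 × 0.7368^(2/3) × 0.00038^(1/2) = 3.437 m³/s
V = Q/A = 3.437/5.187 = 0.6626 m/s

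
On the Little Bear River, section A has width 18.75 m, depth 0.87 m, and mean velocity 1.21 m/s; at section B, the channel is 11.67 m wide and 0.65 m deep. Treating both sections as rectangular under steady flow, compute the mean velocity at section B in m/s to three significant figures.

2.60 m/s

Q = A₁V₁ = (18.75×0.87) × 1.21 = 19.74 m³/s
A₂ = 11.67 × 0.65 = 7.586 m²
V₂ = Q/A₂ = 19.74/7.586 = 2.602 m/s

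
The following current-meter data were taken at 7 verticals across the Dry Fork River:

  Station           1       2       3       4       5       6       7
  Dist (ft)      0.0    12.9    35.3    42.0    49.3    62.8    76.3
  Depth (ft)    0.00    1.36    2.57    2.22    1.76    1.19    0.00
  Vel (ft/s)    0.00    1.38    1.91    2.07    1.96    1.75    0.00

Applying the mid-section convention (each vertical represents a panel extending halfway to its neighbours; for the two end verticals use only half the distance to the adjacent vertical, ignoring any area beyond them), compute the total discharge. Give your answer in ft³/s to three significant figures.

201 ft³/s

w_2 = (35.3 − 0.0)/2 = 17.65 ft; q_2 = 1.38 × 1.36 × 17.65 = 33.13 ft³/s
w_3 = (42.0 − 12.9)/2 = 14.55 ft; q_3 = 1.91 × 2.57 × 14.55 = 71.42 ft³/s
w_4 = (49.3 − 35.3)/2 = 7 ft; q_4 = 2.07 × 2.22 × 7 = 32.17 ft³/s
w_5 = (62.8 − 42.0)/2 = 10.4 ft; q_5 = 1.96 × 1.76 × 10.4 = 35.88 ft³/s
w_6 = (76.3 − 49.3)/2 = 13.5 ft; q_6 = 1.75 × 1.19 × 13.5 = 28.11 ft³/s
Stations 1, 7 contribute zero (depth or velocity is 0).
Q = Σ qᵢ = 200.7 ft³/s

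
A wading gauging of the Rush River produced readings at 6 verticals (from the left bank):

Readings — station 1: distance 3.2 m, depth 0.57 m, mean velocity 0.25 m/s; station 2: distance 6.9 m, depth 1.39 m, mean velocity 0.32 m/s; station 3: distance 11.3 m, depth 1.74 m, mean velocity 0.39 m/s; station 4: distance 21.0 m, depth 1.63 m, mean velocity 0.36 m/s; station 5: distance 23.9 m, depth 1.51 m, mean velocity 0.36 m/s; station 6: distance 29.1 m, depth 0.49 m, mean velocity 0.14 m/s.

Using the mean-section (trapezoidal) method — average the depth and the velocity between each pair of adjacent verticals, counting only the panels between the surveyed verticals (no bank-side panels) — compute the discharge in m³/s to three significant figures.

Panel 1-2: Δb = 3.7 m, d̄ = (0.57+1.39)/2 = 0.98, v̄ = (0.25+0.32)/2 = 0.285 → q = 3.7×0.98×0.285 = 1.033 m³/s
Panel 2-3: Δb = 4.4 m, d̄ = (1.39+1.74)/2 = 1.565, v̄ = (0.32+0.39)/2 = 0.355 → q = 4.4×1.565×0.355 = 2.445 m³/s
Panel 3-4: Δb = 9.7 m, d̄ = (1.74+1.63)/2 = 1.685, v̄ = (0.39+0.36)/2 = 0.375 → q = 9.7×1.685×0.375 = 6.129 m³/s
Panel 4-5: Δb = 2.9 m, d̄ = (1.63+1.51)/2 = 1.57, v̄ = (0.36+0.36)/2 = 0.36 → q = 2.9×1.57×0.36 = 1.639 m³/s
Panel 5-6: Δb = 5.2 m, d̄ = (1.51+0.49)/2 = 1, v̄ = (0.36+0.14)/2 = 0.25 → q = 5.2×1×0.25 = 1.300 m³/s
Q = Σ q = 12.55 m³/s

12.5 m³/s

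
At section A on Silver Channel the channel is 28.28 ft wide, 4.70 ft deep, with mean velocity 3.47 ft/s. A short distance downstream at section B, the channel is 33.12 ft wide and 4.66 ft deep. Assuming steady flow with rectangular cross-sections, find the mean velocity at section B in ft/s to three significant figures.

2.99 ft/s

Q = A₁V₁ = (28.28×4.70) × 3.47 = 461.2 ft³/s
A₂ = 33.12 × 4.66 = 154.3 ft²
V₂ = Q/A₂ = 461.2/154.3 = 2.988 ft/s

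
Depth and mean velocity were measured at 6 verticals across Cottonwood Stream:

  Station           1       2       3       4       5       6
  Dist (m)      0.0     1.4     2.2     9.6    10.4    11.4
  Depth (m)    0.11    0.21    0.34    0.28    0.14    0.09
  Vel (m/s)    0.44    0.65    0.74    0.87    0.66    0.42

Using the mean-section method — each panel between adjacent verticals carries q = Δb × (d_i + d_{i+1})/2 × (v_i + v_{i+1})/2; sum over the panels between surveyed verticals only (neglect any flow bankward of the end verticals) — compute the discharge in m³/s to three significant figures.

Panel 1-2: Δb = 1.4 m, d̄ = (0.11+0.21)/2 = 0.16, v̄ = (0.44+0.65)/2 = 0.545 → q = 1.4×0.16×0.545 = 0.1221 m³/s
Panel 2-3: Δb = 0.8 m, d̄ = (0.21+0.34)/2 = 0.275, v̄ = (0.65+0.74)/2 = 0.695 → q = 0.8×0.275×0.695 = 0.1529 m³/s
Panel 3-4: Δb = 7.4 m, d̄ = (0.34+0.28)/2 = 0.31, v̄ = (0.74+0.87)/2 = 0.805 → q = 7.4×0.31×0.805 = 1.847 m³/s
Panel 4-5: Δb = 0.8 m, d̄ = (0.28+0.14)/2 = 0.21, v̄ = (0.87+0.66)/2 = 0.765 → q = 0.8×0.21×0.765 = 0.1285 m³/s
Panel 5-6: Δb = 1 m, d̄ = (0.14+0.09)/2 = 0.115, v̄ = (0.66+0.42)/2 = 0.54 → q = 1×0.115×0.54 = 0.06210 m³/s
Q = Σ q = 2.312 m³/s

2.31 m³/s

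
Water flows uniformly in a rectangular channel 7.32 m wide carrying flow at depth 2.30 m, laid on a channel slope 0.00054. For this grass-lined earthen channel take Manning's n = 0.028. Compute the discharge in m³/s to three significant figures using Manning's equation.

A = b·y = 7.32 × 2.30 = 16.84 m²
P = b + 2y = 7.32 + 2×2.30 = 11.92 m
R = A/P = 16.84/11.92 = 1.412 m
Q = (1/n)·A·R^(2/3)·S^(1/2) = (1/0.028) × 16.84 × 1.412^(2/3) × 0.00054^(1/2) = 17.59 m³/s

17.6 m³/s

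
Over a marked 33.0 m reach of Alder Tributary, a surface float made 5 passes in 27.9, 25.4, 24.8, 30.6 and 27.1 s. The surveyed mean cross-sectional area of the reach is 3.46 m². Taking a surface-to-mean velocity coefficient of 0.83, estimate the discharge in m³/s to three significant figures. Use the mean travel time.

3.49 m³/s

t̄ = (27.9 + 25.4 + 24.8 + 30.6 + 27.1) / 5 = 27.16 s
v_surface = L / t̄ = 33.0 / 27.16 = 1.215 m/s
v_mean = 0.83 × 1.215 = 1.008 m/s
Q = A × v_mean = 3.46 × 1.008 = 3.489 m³/s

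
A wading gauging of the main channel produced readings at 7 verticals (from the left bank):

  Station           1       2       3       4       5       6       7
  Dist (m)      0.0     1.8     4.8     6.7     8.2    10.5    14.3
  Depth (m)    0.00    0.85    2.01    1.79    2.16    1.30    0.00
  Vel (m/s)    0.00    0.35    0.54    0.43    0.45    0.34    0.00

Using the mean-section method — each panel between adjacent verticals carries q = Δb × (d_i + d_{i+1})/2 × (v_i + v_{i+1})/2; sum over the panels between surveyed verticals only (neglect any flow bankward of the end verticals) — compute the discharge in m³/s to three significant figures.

7.09 m³/s

Panel 1-2: Δb = 1.8 m, d̄ = (0.00+0.85)/2 = 0.425, v̄ = (0.00+0.35)/2 = 0.175 → q = 1.8×0.425×0.175 = 0.1339 m³/s
Panel 2-3: Δb = 3 m, d̄ = (0.85+2.01)/2 = 1.43, v̄ = (0.35+0.54)/2 = 0.445 → q = 3×1.43×0.445 = 1.909 m³/s
Panel 3-4: Δb = 1.9 m, d̄ = (2.01+1.79)/2 = 1.9, v̄ = (0.54+0.43)/2 = 0.485 → q = 1.9×1.9×0.485 = 1.751 m³/s
Panel 4-5: Δb = 1.5 m, d̄ = (1.79+2.16)/2 = 1.975, v̄ = (0.43+0.45)/2 = 0.44 → q = 1.5×1.975×0.44 = 1.304 m³/s
Panel 5-6: Δb = 2.3 m, d̄ = (2.16+1.30)/2 = 1.73, v̄ = (0.45+0.34)/2 = 0.395 → q = 2.3×1.73×0.395 = 1.572 m³/s
Panel 6-7: Δb = 3.8 m, d̄ = (1.30+0.00)/2 = 0.65, v̄ = (0.34+0.00)/2 = 0.17 → q = 3.8×0.65×0.17 = 0.4199 m³/s
Q = Σ q = 7.089 m³/s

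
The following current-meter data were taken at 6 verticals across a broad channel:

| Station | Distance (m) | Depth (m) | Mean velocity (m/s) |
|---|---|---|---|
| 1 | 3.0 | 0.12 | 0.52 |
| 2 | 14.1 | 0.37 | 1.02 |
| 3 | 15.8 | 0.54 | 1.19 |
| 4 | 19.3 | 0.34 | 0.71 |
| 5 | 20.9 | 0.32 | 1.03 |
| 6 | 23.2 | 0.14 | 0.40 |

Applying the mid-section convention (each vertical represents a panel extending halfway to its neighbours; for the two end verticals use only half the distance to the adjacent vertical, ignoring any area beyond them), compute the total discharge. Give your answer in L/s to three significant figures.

5760 L/s

w_1 = (14.1 − 3.0)/2 = 5.55 m; q_1 = 0.52 × 0.12 × 5.55 = 0.3463 m³/s
w_2 = (15.8 − 3.0)/2 = 6.4 m; q_2 = 1.02 × 0.37 × 6.4 = 2.415 m³/s
w_3 = (19.3 − 14.1)/2 = 2.6 m; q_3 = 1.19 × 0.54 × 2.6 = 1.671 m³/s
w_4 = (20.9 − 15.8)/2 = 2.55 m; q_4 = 0.71 × 0.34 × 2.55 = 0.6156 m³/s
w_5 = (23.2 − 19.3)/2 = 1.95 m; q_5 = 1.03 × 0.32 × 1.95 = 0.6427 m³/s
w_6 = (23.2 − 20.9)/2 = 1.15 m; q_6 = 0.40 × 0.14 × 1.15 = 0.06440 m³/s
Q = Σ qᵢ = 5.755 m³/s
= 5.755 × 1000 = 5755 L/s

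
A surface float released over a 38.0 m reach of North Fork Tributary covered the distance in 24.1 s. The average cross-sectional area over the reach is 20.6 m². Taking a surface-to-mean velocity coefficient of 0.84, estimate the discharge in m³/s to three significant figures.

27.3 m³/s

v_surface = L / t̄ = 38.0 / 24.1 = 1.577 m/s
v_mean = 0.84 × 1.577 = 1.324 m/s
Q = A × v_mean = 20.6 × 1.324 = 27.28 m³/s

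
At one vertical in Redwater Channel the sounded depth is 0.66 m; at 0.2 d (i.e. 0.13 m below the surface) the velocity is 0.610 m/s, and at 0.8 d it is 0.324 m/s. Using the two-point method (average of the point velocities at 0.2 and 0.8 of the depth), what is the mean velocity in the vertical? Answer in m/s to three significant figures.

v̄ = (0.610 + 0.324) / 2 = 0.4670 m/s

0.467 m/s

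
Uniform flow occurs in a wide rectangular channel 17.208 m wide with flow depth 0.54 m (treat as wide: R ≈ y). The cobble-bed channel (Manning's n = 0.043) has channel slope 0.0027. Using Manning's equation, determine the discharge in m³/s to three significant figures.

7.45 m³/s

A = b·y = 17.208 × 0.54 = 9.292 m²
Wide channel: R ≈ y = 0.54 m
Q = (1/n)·A·R^(2/3)·S^(1/2) = (1/0.043) × 9.292 × 0.5400^(2/3) × 0.0027^(1/2) = 7.446 m³/s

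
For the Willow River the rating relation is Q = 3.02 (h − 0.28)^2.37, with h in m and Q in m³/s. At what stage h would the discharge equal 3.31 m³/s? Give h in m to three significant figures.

h − h₀ = (Q/C)^(1/b) = (3.31/3.02)^(1/2.37) = 1.039 m
h = 0.28 + 1.039 = 1.319 m

1.32 m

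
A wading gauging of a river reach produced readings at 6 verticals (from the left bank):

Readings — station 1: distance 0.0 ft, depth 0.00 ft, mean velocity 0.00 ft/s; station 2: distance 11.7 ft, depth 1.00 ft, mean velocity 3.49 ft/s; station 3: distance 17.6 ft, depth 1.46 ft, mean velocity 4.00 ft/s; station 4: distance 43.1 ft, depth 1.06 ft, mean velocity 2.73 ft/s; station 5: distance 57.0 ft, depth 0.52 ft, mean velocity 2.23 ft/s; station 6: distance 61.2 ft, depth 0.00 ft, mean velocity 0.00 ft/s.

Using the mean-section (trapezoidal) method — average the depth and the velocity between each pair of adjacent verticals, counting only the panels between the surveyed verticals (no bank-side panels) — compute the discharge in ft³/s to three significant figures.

Panel 1-2: Δb = 11.7 ft, d̄ = (0.00+1.00)/2 = 0.5, v̄ = (0.00+3.49)/2 = 1.745 → q = 11.7×0.5×1.745 = 10.21 ft³/s
Panel 2-3: Δb = 5.9 ft, d̄ = (1.00+1.46)/2 = 1.23, v̄ = (3.49+4.00)/2 = 3.745 → q = 5.9×1.23×3.745 = 27.18 ft³/s
Panel 3-4: Δb = 25.5 ft, d̄ = (1.46+1.06)/2 = 1.26, v̄ = (4.00+2.73)/2 = 3.365 → q = 25.5×1.26×3.365 = 108.1 ft³/s
Panel 4-5: Δb = 13.9 ft, d̄ = (1.06+0.52)/2 = 0.79, v̄ = (2.73+2.23)/2 = 2.48 → q = 13.9×0.79×2.48 = 27.23 ft³/s
Panel 5-6: Δb = 4.2 ft, d̄ = (0.52+0.00)/2 = 0.26, v̄ = (2.23+0.00)/2 = 1.115 → q = 4.2×0.26×1.115 = 1.218 ft³/s
Q = Σ q = 174.0 ft³/s

174 ft³/s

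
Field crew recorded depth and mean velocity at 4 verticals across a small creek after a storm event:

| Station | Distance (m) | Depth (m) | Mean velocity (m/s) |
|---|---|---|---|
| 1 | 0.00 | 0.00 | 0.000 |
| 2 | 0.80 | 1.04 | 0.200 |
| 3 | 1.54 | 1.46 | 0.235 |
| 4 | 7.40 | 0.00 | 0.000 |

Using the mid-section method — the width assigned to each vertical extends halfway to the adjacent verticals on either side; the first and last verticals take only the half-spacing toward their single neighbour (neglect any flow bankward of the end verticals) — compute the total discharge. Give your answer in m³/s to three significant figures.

w_2 = (1.54 − 0.00)/2 = 0.77 m; q_2 = 0.200 × 1.04 × 0.77 = 0.1602 m³/s
w_3 = (7.40 − 0.80)/2 = 3.3 m; q_3 = 0.235 × 1.46 × 3.3 = 1.132 m³/s
Stations 1, 4 contribute zero (depth or velocity is 0).
Q = Σ qᵢ = 1.292 m³/s

1.29 m³/s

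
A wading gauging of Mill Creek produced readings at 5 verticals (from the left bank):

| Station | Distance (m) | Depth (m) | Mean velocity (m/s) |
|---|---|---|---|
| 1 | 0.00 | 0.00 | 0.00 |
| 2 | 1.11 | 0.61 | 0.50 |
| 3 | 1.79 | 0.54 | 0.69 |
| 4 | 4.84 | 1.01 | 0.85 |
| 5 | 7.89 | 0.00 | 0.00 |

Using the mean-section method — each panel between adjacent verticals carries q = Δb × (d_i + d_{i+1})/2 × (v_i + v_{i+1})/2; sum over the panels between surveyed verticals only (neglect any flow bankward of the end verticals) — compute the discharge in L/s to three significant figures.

Panel 1-2: Δb = 1.11 m, d̄ = (0.00+0.61)/2 = 0.305, v̄ = (0.00+0.50)/2 = 0.25 → q = 1.11×0.305×0.25 = 0.08464 m³/s
Panel 2-3: Δb = 0.68 m, d̄ = (0.61+0.54)/2 = 0.575, v̄ = (0.50+0.69)/2 = 0.595 → q = 0.68×0.575×0.595 = 0.2326 m³/s
Panel 3-4: Δb = 3.05 m, d̄ = (0.54+1.01)/2 = 0.775, v̄ = (0.69+0.85)/2 = 0.77 → q = 3.05×0.775×0.77 = 1.820 m³/s
Panel 4-5: Δb = 3.05 m, d̄ = (1.01+0.00)/2 = 0.505, v̄ = (0.85+0.00)/2 = 0.425 → q = 3.05×0.505×0.425 = 0.6546 m³/s
Q = Σ q = 2.792 m³/s
= 2.792 × 1000 = 2792 L/s

2790 L/s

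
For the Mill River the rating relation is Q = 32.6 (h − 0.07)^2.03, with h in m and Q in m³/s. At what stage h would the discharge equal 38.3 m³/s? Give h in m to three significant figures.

1.15 m

h − h₀ = (Q/C)^(1/b) = (38.3/32.6)^(1/2.03) = 1.083 m
h = 0.07 + 1.083 = 1.153 m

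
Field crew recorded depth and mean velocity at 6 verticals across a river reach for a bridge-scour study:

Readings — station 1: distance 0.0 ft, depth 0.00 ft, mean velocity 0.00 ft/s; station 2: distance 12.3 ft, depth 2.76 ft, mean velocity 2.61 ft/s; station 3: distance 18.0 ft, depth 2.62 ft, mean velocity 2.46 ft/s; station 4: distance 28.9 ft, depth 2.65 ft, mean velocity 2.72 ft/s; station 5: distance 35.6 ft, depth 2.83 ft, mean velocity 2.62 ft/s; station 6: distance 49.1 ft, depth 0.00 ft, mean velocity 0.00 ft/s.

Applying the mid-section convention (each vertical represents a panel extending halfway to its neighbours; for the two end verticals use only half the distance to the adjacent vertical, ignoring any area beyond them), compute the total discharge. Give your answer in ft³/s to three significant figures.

257 ft³/s

w_2 = (18.0 − 0.0)/2 = 9 ft; q_2 = 2.61 × 2.76 × 9 = 64.83 ft³/s
w_3 = (28.9 − 12.3)/2 = 8.3 ft; q_3 = 2.46 × 2.62 × 8.3 = 53.50 ft³/s
w_4 = (35.6 − 18.0)/2 = 8.8 ft; q_4 = 2.72 × 2.65 × 8.8 = 63.43 ft³/s
w_5 = (49.1 − 28.9)/2 = 10.1 ft; q_5 = 2.62 × 2.83 × 10.1 = 74.89 ft³/s
Stations 1, 6 contribute zero (depth or velocity is 0).
Q = Σ qᵢ = 256.6 ft³/s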